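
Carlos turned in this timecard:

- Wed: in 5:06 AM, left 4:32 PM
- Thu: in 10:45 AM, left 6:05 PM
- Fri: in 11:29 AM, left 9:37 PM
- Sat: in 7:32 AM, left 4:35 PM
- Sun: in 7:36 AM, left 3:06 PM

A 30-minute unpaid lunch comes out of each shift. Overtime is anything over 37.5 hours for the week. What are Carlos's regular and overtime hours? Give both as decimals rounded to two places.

Regular 37.50 hours, overtime 5.45 hours

Wed: 5:06 AM–4:32 PM = 11 h 26 min; less 30 min break → 10 h 56 min
Thu: 10:45 AM–6:05 PM = 7 h 20 min; less 30 min break → 6 h 50 min
Fri: 11:29 AM–9:37 PM = 10 h 8 min; less 30 min break → 9 h 38 min
Sat: 7:32 AM–4:35 PM = 9 h 3 min; less 30 min break → 8 h 33 min
Sun: 7:36 AM–3:06 PM = 7 h 30 min; less 30 min break → 7 h 0 min
Total worked: 42 h 57 min = 42.95 h.
Threshold 37.5 h → overtime 5 h 27 min, regular 37 h 30 min.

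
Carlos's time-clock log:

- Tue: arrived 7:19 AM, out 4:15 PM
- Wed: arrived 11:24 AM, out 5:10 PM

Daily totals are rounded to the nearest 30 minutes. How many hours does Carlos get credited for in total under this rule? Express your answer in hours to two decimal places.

15.00 hours

Tue: 7:19 AM–4:15 PM = 8 h 56 min → rounds to 9 h 0 min
Wed: 11:24 AM–5:10 PM = 5 h 46 min → rounds to 6 h 0 min
Total credited: 15 h 0 min.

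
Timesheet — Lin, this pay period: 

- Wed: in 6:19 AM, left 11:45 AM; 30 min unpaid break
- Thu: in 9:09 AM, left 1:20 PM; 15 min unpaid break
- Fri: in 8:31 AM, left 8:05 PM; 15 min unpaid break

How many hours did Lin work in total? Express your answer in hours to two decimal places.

Wed: 6:19 AM–11:45 AM = 5 h 26 min; less 30 min break → 4 h 56 min
Thu: 9:09 AM–1:20 PM = 4 h 11 min; less 15 min break → 3 h 56 min
Fri: 8:31 AM–8:05 PM = 11 h 34 min; less 15 min break → 11 h 19 min
Total: 4 h 56 min + 3 h 56 min + 11 h 19 min = 20 h 11 min.

20.18 hours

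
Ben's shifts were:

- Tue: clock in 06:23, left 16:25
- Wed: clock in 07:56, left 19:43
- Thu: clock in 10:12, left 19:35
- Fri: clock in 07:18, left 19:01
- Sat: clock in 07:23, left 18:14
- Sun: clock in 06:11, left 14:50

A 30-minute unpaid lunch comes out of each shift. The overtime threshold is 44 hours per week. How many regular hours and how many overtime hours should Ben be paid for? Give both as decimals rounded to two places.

Regular 44.00 hours, overtime 15.42 hours

Tue: 06:23–16:25 = 10 h 2 min; less 30 min break → 9 h 32 min
Wed: 07:56–19:43 = 11 h 47 min; less 30 min break → 11 h 17 min
Thu: 10:12–19:35 = 9 h 23 min; less 30 min break → 8 h 53 min
Fri: 07:18–19:01 = 11 h 43 min; less 30 min break → 11 h 13 min
Sat: 07:23–18:14 = 10 h 51 min; less 30 min break → 10 h 21 min
Sun: 06:11–14:50 = 8 h 39 min; less 30 min break → 8 h 9 min
Total worked: 59 h 25 min = 59.42 h.
Threshold 44 h → overtime 15 h 25 min, regular 44 h 0 min.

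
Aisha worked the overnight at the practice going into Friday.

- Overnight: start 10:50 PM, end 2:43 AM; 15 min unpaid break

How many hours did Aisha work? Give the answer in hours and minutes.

Overnight: 10:50 PM → midnight = 1 h 10 min; midnight → 2:43 AM = 2 h 43 min; span 3 h 53 min; less 15 min break → 3 h 38 min

3 h 38 min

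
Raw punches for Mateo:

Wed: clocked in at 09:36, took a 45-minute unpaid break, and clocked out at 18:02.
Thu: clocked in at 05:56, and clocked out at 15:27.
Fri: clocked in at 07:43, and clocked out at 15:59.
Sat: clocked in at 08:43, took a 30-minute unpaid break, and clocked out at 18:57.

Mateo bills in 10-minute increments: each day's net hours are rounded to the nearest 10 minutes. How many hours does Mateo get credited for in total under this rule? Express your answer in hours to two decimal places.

Wed: 09:36–18:02 = 8 h 26 min − 45 min = 7 h 41 min → rounds to 7 h 40 min
Thu: 05:56–15:27 = 9 h 31 min → rounds to 9 h 30 min
Fri: 07:43–15:59 = 8 h 16 min → rounds to 8 h 20 min
Sat: 08:43–18:57 = 10 h 14 min − 30 min = 9 h 44 min → rounds to 9 h 40 min
Total credited: 35 h 10 min.

35.17 hours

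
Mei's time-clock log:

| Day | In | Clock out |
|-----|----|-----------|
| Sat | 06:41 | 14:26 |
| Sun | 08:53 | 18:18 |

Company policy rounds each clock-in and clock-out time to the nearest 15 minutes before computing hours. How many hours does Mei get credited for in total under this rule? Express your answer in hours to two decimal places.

Sat: in 06:41→06:45, out 14:26→14:30; 7 h 45 min
Sun: in 08:53→09:00, out 18:18→18:15; 9 h 15 min
Total credited: 17 h 0 min.

17.00 hours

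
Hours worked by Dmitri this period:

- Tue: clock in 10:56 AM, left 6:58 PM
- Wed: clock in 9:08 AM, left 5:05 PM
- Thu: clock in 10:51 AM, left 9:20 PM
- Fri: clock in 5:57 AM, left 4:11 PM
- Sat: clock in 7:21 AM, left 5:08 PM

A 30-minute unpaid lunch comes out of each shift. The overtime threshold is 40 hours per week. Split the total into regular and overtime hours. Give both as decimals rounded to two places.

Tue: 10:56 AM–6:58 PM = 8 h 2 min; less 30 min break → 7 h 32 min
Wed: 9:08 AM–5:05 PM = 7 h 57 min; less 30 min break → 7 h 27 min
Thu: 10:51 AM–9:20 PM = 10 h 29 min; less 30 min break → 9 h 59 min
Fri: 5:57 AM–4:11 PM = 10 h 14 min; less 30 min break → 9 h 44 min
Sat: 7:21 AM–5:08 PM = 9 h 47 min; less 30 min break → 9 h 17 min
Total worked: 43 h 59 min = 43.98 h.
Threshold 40 h → overtime 3 h 59 min, regular 40 h 0 min.

Regular 40.00 hours, overtime 3.98 hours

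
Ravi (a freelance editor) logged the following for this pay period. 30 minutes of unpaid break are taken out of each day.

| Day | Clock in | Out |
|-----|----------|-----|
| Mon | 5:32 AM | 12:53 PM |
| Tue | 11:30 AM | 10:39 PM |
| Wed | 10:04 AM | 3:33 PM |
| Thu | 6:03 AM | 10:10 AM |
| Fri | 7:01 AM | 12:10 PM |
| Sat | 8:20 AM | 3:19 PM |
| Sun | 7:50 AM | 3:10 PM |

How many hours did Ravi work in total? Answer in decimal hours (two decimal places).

Mon: 5:32 AM–12:53 PM = 7 h 21 min; less 30 min break → 6 h 51 min
Tue: 11:30 AM–10:39 PM = 11 h 9 min; less 30 min break → 10 h 39 min
Wed: 10:04 AM–3:33 PM = 5 h 29 min; less 30 min break → 4 h 59 min
Thu: 6:03 AM–10:10 AM = 4 h 7 min; less 30 min break → 3 h 37 min
Fri: 7:01 AM–12:10 PM = 5 h 9 min; less 30 min break → 4 h 39 min
Sat: 8:20 AM–3:19 PM = 6 h 59 min; less 30 min break → 6 h 29 min
Sun: 7:50 AM–3:10 PM = 7 h 20 min; less 30 min break → 6 h 50 min
Total: 6 h 51 min + 10 h 39 min + 4 h 59 min + 3 h 37 min + 4 h 39 min + 6 h 29 min + 6 h 50 min = 44 h 4 min.

44.07 hours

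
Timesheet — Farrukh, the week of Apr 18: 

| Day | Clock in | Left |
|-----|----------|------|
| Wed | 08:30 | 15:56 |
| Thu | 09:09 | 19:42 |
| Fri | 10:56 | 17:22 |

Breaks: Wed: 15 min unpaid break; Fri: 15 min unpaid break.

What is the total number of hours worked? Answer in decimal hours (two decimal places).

23.92 hours

Wed: 08:30–15:56 = 7 h 26 min; less 15 min break → 7 h 11 min
Thu: 09:09–19:42 = 10 h 33 min
Fri: 10:56–17:22 = 6 h 26 min; less 15 min break → 6 h 11 min
Total: 7 h 11 min + 10 h 33 min + 6 h 11 min = 23 h 55 min.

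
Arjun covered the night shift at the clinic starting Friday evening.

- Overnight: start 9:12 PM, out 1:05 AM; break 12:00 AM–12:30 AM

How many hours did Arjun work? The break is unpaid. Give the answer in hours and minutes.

Overnight: 9:12 PM → midnight = 2 h 48 min; midnight → 1:05 AM = 1 h 5 min; span 3 h 53 min; less 30 min break → 3 h 23 min

3 h 23 min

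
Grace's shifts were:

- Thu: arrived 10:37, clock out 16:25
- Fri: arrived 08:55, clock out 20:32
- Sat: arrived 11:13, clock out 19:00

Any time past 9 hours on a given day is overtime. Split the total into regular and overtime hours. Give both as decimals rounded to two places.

Regular 22.58 hours, overtime 2.62 hours

Thu: 10:37–16:25 = 5 h 48 min
Fri: 08:55–20:32 = 11 h 37 min
Sat: 11:13–19:00 = 7 h 47 min
Thu reg 5 h 48 min / OT 0 h 0 min; Fri reg 9 h 0 min / OT 2 h 37 min; Sat reg 7 h 47 min / OT 0 h 0 min.
Totals: regular 22 h 35 min, overtime 2 h 37 min.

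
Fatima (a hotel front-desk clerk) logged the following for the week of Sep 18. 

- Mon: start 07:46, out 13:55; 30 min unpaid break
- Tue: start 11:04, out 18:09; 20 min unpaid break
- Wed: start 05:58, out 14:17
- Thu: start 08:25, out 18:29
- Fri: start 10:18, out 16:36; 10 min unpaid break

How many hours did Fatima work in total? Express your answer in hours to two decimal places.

36.92 hours

Mon: 07:46–13:55 = 6 h 9 min; less 30 min break → 5 h 39 min
Tue: 11:04–18:09 = 7 h 5 min; less 20 min break → 6 h 45 min
Wed: 05:58–14:17 = 8 h 19 min
Thu: 08:25–18:29 = 10 h 4 min
Fri: 10:18–16:36 = 6 h 18 min; less 10 min break → 6 h 8 min
Total: 5 h 39 min + 6 h 45 min + 8 h 19 min + 10 h 4 min + 6 h 8 min = 36 h 55 min.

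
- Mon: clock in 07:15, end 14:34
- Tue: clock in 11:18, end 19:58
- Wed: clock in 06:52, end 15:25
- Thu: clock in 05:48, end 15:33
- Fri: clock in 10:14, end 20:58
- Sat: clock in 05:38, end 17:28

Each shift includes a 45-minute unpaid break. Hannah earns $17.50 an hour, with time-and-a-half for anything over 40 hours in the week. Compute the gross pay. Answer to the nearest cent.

$1024.19

Mon: 07:15–14:34 = 7 h 19 min; less 45 min break → 6 h 34 min
Tue: 11:18–19:58 = 8 h 40 min; less 45 min break → 7 h 55 min
Wed: 06:52–15:25 = 8 h 33 min; less 45 min break → 7 h 48 min
Thu: 05:48–15:33 = 9 h 45 min; less 45 min break → 9 h 0 min
Fri: 10:14–20:58 = 10 h 44 min; less 45 min break → 9 h 59 min
Sat: 05:38–17:28 = 11 h 50 min; less 45 min break → 11 h 5 min
Total worked: 52 h 21 min = 3141 min.
Regular 40 h 0 min = 2400 min at $17.50/h; overtime 12 h 21 min = 741 min at $26.25/h.
Pay = (2400 × $17.50 + 741 × $26.25) ÷ 60 = $1024.19.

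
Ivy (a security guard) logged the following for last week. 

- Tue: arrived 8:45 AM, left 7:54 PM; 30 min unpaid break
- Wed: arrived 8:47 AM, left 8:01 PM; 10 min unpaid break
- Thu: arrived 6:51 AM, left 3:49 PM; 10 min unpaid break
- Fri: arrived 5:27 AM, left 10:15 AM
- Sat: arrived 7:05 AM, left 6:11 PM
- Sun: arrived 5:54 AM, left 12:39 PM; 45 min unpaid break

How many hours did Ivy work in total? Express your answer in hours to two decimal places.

52.42 hours

Tue: 8:45 AM–7:54 PM = 11 h 9 min; less 30 min break → 10 h 39 min
Wed: 8:47 AM–8:01 PM = 11 h 14 min; less 10 min break → 11 h 4 min
Thu: 6:51 AM–3:49 PM = 8 h 58 min; less 10 min break → 8 h 48 min
Fri: 5:27 AM–10:15 AM = 4 h 48 min
Sat: 7:05 AM–6:11 PM = 11 h 6 min
Sun: 5:54 AM–12:39 PM = 6 h 45 min; less 45 min break → 6 h 0 min
Total: 10 h 39 min + 11 h 4 min + 8 h 48 min + 4 h 48 min + 11 h 6 min + 6 h 0 min = 52 h 25 min.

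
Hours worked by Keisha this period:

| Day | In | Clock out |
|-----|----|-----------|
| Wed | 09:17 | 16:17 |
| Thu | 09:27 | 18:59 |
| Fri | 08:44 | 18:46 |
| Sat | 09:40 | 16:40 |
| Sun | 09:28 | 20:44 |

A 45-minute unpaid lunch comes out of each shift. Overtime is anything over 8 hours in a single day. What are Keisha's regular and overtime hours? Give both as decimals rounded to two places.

Regular 36.50 hours, overtime 4.58 hours

Wed: 09:17–16:17 = 7 h 0 min; less 45 min break → 6 h 15 min
Thu: 09:27–18:59 = 9 h 32 min; less 45 min break → 8 h 47 min
Fri: 08:44–18:46 = 10 h 2 min; less 45 min break → 9 h 17 min
Sat: 09:40–16:40 = 7 h 0 min; less 45 min break → 6 h 15 min
Sun: 09:28–20:44 = 11 h 16 min; less 45 min break → 10 h 31 min
Wed reg 6 h 15 min / OT 0 h 0 min; Thu reg 8 h 0 min / OT 0 h 47 min; Fri reg 8 h 0 min / OT 1 h 17 min; Sat reg 6 h 15 min / OT 0 h 0 min; Sun reg 8 h 0 min / OT 2 h 31 min.
Totals: regular 36 h 30 min, overtime 4 h 35 min.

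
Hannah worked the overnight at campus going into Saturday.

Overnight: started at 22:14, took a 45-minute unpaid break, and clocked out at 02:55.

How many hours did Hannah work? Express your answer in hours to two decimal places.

Overnight: 22:14 → midnight = 1 h 46 min; midnight → 02:55 = 2 h 55 min; span 4 h 41 min; less 45 min break → 3 h 56 min

3.93 hours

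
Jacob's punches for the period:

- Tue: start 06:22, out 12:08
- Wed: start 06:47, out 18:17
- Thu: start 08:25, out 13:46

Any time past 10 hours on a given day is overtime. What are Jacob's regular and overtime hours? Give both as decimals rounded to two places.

Regular 21.12 hours, overtime 1.50 hours

Tue: 06:22–12:08 = 5 h 46 min
Wed: 06:47–18:17 = 11 h 30 min
Thu: 08:25–13:46 = 5 h 21 min
Tue reg 5 h 46 min / OT 0 h 0 min; Wed reg 10 h 0 min / OT 1 h 30 min; Thu reg 5 h 21 min / OT 0 h 0 min.
Totals: regular 21 h 7 min, overtime 1 h 30 min.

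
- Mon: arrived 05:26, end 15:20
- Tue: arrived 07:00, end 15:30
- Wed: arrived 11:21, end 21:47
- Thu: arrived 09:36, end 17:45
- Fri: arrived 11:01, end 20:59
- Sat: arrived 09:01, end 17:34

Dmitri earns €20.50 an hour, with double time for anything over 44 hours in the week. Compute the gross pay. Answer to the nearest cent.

€1373.50

Mon: 05:26–15:20 = 9 h 54 min
Tue: 07:00–15:30 = 8 h 30 min
Wed: 11:21–21:47 = 10 h 26 min
Thu: 09:36–17:45 = 8 h 9 min
Fri: 11:01–20:59 = 9 h 58 min
Sat: 09:01–17:34 = 8 h 33 min
Total worked: 55 h 30 min = 3330 min.
Regular 44 h 0 min = 2640 min at €20.50/h; overtime 11 h 30 min = 690 min at €41.00/h.
Pay = (2640 × €20.50 + 690 × €41.00) ÷ 60 = €1373.50.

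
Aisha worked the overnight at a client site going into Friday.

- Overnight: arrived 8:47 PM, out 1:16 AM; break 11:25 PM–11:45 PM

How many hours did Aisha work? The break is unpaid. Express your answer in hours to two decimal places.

Overnight: 8:47 PM → midnight = 3 h 13 min; midnight → 1:16 AM = 1 h 16 min; span 4 h 29 min; less 20 min break → 4 h 9 min

4.15 hours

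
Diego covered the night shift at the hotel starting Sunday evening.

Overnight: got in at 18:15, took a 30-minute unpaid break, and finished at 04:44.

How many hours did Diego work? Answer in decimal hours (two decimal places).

Overnight: 18:15 → midnight = 5 h 45 min; midnight → 04:44 = 4 h 44 min; span 10 h 29 min; less 30 min break → 9 h 59 min

9.98 hours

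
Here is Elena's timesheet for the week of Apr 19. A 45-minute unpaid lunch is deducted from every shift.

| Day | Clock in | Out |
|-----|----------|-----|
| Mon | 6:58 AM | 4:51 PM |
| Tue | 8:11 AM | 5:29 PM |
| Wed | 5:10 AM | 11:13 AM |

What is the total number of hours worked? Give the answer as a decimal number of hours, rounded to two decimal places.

Mon: 6:58 AM–4:51 PM = 9 h 53 min; less 45 min break → 9 h 8 min
Tue: 8:11 AM–5:29 PM = 9 h 18 min; less 45 min break → 8 h 33 min
Wed: 5:10 AM–11:13 AM = 6 h 3 min; less 45 min break → 5 h 18 min
Total: 9 h 8 min + 8 h 33 min + 5 h 18 min = 22 h 59 min.

22.98 hours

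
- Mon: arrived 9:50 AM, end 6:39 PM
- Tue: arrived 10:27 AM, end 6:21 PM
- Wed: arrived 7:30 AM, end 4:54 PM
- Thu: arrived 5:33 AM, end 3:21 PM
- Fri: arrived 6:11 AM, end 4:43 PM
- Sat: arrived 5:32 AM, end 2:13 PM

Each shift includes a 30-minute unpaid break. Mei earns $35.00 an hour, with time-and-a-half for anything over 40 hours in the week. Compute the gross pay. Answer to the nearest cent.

$2037.00

Mon: 9:50 AM–6:39 PM = 8 h 49 min; less 30 min break → 8 h 19 min
Tue: 10:27 AM–6:21 PM = 7 h 54 min; less 30 min break → 7 h 24 min
Wed: 7:30 AM–4:54 PM = 9 h 24 min; less 30 min break → 8 h 54 min
Thu: 5:33 AM–3:21 PM = 9 h 48 min; less 30 min break → 9 h 18 min
Fri: 6:11 AM–4:43 PM = 10 h 32 min; less 30 min break → 10 h 2 min
Sat: 5:32 AM–2:13 PM = 8 h 41 min; less 30 min break → 8 h 11 min
Total worked: 52 h 8 min = 3128 min.
Regular 40 h 0 min = 2400 min at $35.00/h; overtime 12 h 8 min = 728 min at $52.50/h.
Pay = (2400 × $35.00 + 728 × $52.50) ÷ 60 = $2037.00.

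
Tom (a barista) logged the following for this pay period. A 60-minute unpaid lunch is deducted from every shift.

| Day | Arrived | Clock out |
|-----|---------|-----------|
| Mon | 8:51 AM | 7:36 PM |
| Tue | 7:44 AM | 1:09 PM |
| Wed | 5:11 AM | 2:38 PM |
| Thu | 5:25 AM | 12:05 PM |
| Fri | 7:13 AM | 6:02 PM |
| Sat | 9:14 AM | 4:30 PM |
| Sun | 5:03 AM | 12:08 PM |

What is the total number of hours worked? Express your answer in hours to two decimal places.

50.45 hours

Mon: 8:51 AM–7:36 PM = 10 h 45 min; less 60 min break → 9 h 45 min
Tue: 7:44 AM–1:09 PM = 5 h 25 min; less 60 min break → 4 h 25 min
Wed: 5:11 AM–2:38 PM = 9 h 27 min; less 60 min break → 8 h 27 min
Thu: 5:25 AM–12:05 PM = 6 h 40 min; less 60 min break → 5 h 40 min
Fri: 7:13 AM–6:02 PM = 10 h 49 min; less 60 min break → 9 h 49 min
Sat: 9:14 AM–4:30 PM = 7 h 16 min; less 60 min break → 6 h 16 min
Sun: 5:03 AM–12:08 PM = 7 h 5 min; less 60 min break → 6 h 5 min
Total: 9 h 45 min + 4 h 25 min + 8 h 27 min + 5 h 40 min + 9 h 49 min + 6 h 16 min + 6 h 5 min = 50 h 27 min.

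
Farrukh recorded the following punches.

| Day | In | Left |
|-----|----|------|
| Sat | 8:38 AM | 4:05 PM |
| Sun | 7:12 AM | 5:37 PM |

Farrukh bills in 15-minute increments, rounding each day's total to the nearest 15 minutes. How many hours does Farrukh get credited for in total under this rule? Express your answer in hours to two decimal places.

18.00 hours

Sat: 8:38 AM–4:05 PM = 7 h 27 min → rounds to 7 h 30 min
Sun: 7:12 AM–5:37 PM = 10 h 25 min → rounds to 10 h 30 min
Total credited: 18 h 0 min.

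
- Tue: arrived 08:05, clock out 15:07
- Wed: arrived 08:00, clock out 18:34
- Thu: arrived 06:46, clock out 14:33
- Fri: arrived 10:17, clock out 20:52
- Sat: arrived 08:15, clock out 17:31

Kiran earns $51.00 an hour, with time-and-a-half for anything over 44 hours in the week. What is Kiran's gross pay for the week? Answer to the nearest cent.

Tue: 08:05–15:07 = 7 h 2 min
Wed: 08:00–18:34 = 10 h 34 min
Thu: 06:46–14:33 = 7 h 47 min
Fri: 10:17–20:52 = 10 h 35 min
Sat: 08:15–17:31 = 9 h 16 min
Total worked: 45 h 14 min = 2714 min.
Regular 44 h 0 min = 2640 min at $51.00/h; overtime 1 h 14 min = 74 min at $76.50/h.
Pay = (2640 × $51.00 + 74 × $76.50) ÷ 60 = $2338.35.

$2338.35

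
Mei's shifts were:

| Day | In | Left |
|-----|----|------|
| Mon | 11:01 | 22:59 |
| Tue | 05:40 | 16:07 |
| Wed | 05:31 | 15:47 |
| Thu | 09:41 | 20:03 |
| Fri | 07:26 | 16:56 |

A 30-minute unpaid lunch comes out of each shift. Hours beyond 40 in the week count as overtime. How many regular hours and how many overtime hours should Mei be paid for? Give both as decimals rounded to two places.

Mon: 11:01–22:59 = 11 h 58 min; less 30 min break → 11 h 28 min
Tue: 05:40–16:07 = 10 h 27 min; less 30 min break → 9 h 57 min
Wed: 05:31–15:47 = 10 h 16 min; less 30 min break → 9 h 46 min
Thu: 09:41–20:03 = 10 h 22 min; less 30 min break → 9 h 52 min
Fri: 07:26–16:56 = 9 h 30 min; less 30 min break → 9 h 0 min
Total worked: 50 h 3 min = 50.05 h.
Threshold 40 h → overtime 10 h 3 min, regular 40 h 0 min.

Regular 40.00 hours, overtime 10.05 hours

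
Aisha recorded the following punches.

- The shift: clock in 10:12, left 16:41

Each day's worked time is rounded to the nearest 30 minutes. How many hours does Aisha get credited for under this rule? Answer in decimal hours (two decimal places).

6.50 hours

The shift: 10:12–16:41 = 6 h 29 min → rounds to 6 h 30 min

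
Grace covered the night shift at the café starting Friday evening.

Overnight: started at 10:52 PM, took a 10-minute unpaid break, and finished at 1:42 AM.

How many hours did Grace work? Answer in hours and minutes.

Overnight: 10:52 PM → midnight = 1 h 8 min; midnight → 1:42 AM = 1 h 42 min; span 2 h 50 min; less 10 min break → 2 h 40 min

2 h 40 min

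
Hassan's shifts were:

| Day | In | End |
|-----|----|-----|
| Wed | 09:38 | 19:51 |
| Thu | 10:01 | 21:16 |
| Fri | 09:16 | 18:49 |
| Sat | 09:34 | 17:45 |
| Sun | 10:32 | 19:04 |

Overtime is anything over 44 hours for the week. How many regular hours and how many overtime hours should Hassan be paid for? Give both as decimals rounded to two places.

Wed: 09:38–19:51 = 10 h 13 min
Thu: 10:01–21:16 = 11 h 15 min
Fri: 09:16–18:49 = 9 h 33 min
Sat: 09:34–17:45 = 8 h 11 min
Sun: 10:32–19:04 = 8 h 32 min
Total worked: 47 h 44 min = 47.73 h.
Threshold 44 h → overtime 3 h 44 min, regular 44 h 0 min.

Regular 44.00 hours, overtime 3.73 hours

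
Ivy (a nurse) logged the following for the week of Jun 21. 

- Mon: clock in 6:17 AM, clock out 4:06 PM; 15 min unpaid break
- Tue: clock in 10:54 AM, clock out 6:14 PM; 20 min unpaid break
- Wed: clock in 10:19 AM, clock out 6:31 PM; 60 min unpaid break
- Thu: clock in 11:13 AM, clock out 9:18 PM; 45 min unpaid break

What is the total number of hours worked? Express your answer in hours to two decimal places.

Mon: 6:17 AM–4:06 PM = 9 h 49 min; less 15 min break → 9 h 34 min
Tue: 10:54 AM–6:14 PM = 7 h 20 min; less 20 min break → 7 h 0 min
Wed: 10:19 AM–6:31 PM = 8 h 12 min; less 60 min break → 7 h 12 min
Thu: 11:13 AM–9:18 PM = 10 h 5 min; less 45 min break → 9 h 20 min
Total: 9 h 34 min + 7 h 0 min + 7 h 12 min + 9 h 20 min = 33 h 6 min.

33.10 hours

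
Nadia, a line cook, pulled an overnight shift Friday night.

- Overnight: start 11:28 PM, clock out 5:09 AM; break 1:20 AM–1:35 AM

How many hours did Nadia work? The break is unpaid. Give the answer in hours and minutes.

Overnight: 11:28 PM → midnight = 0 h 32 min; midnight → 5:09 AM = 5 h 9 min; span 5 h 41 min; less 15 min break → 5 h 26 min

5 h 26 min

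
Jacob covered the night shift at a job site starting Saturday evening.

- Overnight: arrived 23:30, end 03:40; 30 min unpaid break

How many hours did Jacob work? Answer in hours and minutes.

Overnight: 23:30 → midnight = 0 h 30 min; midnight → 03:40 = 3 h 40 min; span 4 h 10 min; less 30 min break → 3 h 40 min

3 h 40 min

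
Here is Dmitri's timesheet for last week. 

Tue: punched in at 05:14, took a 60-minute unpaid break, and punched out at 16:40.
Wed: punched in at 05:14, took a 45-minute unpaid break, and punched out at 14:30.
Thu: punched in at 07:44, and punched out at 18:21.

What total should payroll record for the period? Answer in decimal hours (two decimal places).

29.57 hours

Tue: 05:14–16:40 = 11 h 26 min; less 60 min break → 10 h 26 min
Wed: 05:14–14:30 = 9 h 16 min; less 45 min break → 8 h 31 min
Thu: 07:44–18:21 = 10 h 37 min
Total: 10 h 26 min + 8 h 31 min + 10 h 37 min = 29 h 34 min.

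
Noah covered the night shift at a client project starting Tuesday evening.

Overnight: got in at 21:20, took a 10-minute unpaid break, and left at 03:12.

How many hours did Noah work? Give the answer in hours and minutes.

Overnight: 21:20 → midnight = 2 h 40 min; midnight → 03:12 = 3 h 12 min; span 5 h 52 min; less 10 min break → 5 h 42 min

5 h 42 min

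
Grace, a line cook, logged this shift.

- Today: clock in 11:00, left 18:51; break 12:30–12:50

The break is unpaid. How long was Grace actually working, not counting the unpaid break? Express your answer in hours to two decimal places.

Today: 11:00–18:51 = 7 h 51 min; less 20 min break → 7 h 31 min

7.52 hours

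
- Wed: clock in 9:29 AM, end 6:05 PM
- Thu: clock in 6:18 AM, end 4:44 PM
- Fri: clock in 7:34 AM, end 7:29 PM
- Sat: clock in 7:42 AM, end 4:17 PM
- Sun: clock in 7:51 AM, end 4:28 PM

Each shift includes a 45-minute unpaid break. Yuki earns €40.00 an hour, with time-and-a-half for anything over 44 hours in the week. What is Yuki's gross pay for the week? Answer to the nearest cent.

Wed: 9:29 AM–6:05 PM = 8 h 36 min; less 45 min break → 7 h 51 min
Thu: 6:18 AM–4:44 PM = 10 h 26 min; less 45 min break → 9 h 41 min
Fri: 7:34 AM–7:29 PM = 11 h 55 min; less 45 min break → 11 h 10 min
Sat: 7:42 AM–4:17 PM = 8 h 35 min; less 45 min break → 7 h 50 min
Sun: 7:51 AM–4:28 PM = 8 h 37 min; less 45 min break → 7 h 52 min
Total worked: 44 h 24 min = 2664 min.
Regular 44 h 0 min = 2640 min at €40.00/h; overtime 0 h 24 min = 24 min at €60.00/h.
Pay = (2640 × €40.00 + 24 × €60.00) ÷ 60 = €1784.00.

€1784.00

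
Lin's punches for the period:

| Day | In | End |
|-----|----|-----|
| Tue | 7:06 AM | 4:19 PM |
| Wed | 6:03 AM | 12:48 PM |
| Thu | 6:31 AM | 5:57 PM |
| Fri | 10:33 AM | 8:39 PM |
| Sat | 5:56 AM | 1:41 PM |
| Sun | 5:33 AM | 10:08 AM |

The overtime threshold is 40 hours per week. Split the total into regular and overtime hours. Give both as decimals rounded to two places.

Regular 40.00 hours, overtime 9.83 hours

Tue: 7:06 AM–4:19 PM = 9 h 13 min
Wed: 6:03 AM–12:48 PM = 6 h 45 min
Thu: 6:31 AM–5:57 PM = 11 h 26 min
Fri: 10:33 AM–8:39 PM = 10 h 6 min
Sat: 5:56 AM–1:41 PM = 7 h 45 min
Sun: 5:33 AM–10:08 AM = 4 h 35 min
Total worked: 49 h 50 min = 49.83 h.
Threshold 40 h → overtime 9 h 50 min, regular 40 h 0 min.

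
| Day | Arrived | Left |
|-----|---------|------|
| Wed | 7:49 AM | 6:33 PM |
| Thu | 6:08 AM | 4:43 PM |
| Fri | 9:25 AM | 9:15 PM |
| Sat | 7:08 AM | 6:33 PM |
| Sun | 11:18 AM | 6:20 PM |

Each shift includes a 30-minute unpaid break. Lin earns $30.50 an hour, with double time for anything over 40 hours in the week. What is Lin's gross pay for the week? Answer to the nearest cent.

$1775.10

Wed: 7:49 AM–6:33 PM = 10 h 44 min; less 30 min break → 10 h 14 min
Thu: 6:08 AM–4:43 PM = 10 h 35 min; less 30 min break → 10 h 5 min
Fri: 9:25 AM–9:15 PM = 11 h 50 min; less 30 min break → 11 h 20 min
Sat: 7:08 AM–6:33 PM = 11 h 25 min; less 30 min break → 10 h 55 min
Sun: 11:18 AM–6:20 PM = 7 h 2 min; less 30 min break → 6 h 32 min
Total worked: 49 h 6 min = 2946 min.
Regular 40 h 0 min = 2400 min at $30.50/h; overtime 9 h 6 min = 546 min at $61.00/h.
Pay = (2400 × $30.50 + 546 × $61.00) ÷ 60 = $1775.10.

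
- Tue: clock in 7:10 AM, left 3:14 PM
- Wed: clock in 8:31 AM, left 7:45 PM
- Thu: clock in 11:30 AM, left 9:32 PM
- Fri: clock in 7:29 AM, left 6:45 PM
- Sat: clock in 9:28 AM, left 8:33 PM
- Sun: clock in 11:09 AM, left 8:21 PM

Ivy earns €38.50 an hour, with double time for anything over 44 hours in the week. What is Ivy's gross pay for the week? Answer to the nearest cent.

Tue: 7:10 AM–3:14 PM = 8 h 4 min
Wed: 8:31 AM–7:45 PM = 11 h 14 min
Thu: 11:30 AM–9:32 PM = 10 h 2 min
Fri: 7:29 AM–6:45 PM = 11 h 16 min
Sat: 9:28 AM–8:33 PM = 11 h 5 min
Sun: 11:09 AM–8:21 PM = 9 h 12 min
Total worked: 60 h 53 min = 3653 min.
Regular 44 h 0 min = 2640 min at €38.50/h; overtime 16 h 53 min = 1013 min at €77.00/h.
Pay = (2640 × €38.50 + 1013 × €77.00) ÷ 60 = €2994.02.

€2994.02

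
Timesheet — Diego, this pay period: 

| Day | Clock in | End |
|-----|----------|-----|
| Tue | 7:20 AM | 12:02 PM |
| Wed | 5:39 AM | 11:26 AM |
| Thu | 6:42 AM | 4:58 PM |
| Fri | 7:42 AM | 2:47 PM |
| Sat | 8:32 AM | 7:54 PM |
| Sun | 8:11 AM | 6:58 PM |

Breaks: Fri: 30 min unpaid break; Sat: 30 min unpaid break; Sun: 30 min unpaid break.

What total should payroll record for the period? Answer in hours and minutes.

48 h 29 min

Tue: 7:20 AM–12:02 PM = 4 h 42 min
Wed: 5:39 AM–11:26 AM = 5 h 47 min
Thu: 6:42 AM–4:58 PM = 10 h 16 min
Fri: 7:42 AM–2:47 PM = 7 h 5 min; less 30 min break → 6 h 35 min
Sat: 8:32 AM–7:54 PM = 11 h 22 min; less 30 min break → 10 h 52 min
Sun: 8:11 AM–6:58 PM = 10 h 47 min; less 30 min break → 10 h 17 min
Total: 4 h 42 min + 5 h 47 min + 10 h 16 min + 6 h 35 min + 10 h 52 min + 10 h 17 min = 48 h 29 min.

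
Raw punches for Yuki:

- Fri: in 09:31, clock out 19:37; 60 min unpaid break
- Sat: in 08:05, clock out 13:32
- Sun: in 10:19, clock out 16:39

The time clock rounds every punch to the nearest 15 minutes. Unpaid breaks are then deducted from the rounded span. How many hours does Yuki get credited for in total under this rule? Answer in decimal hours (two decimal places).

21.00 hours

Fri: in 09:31→09:30, out 19:37→19:30; 10 h 0 min − 60 min = 9 h 0 min
Sat: in 08:05→08:00, out 13:32→13:30; 5 h 30 min
Sun: in 10:19→10:15, out 16:39→16:45; 6 h 30 min
Total credited: 21 h 0 min.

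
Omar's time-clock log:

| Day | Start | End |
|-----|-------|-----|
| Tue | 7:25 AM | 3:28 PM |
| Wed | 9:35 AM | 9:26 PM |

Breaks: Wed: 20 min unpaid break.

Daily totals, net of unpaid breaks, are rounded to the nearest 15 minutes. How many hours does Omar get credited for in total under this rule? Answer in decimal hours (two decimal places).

Tue: 7:25 AM–3:28 PM = 8 h 3 min → rounds to 8 h 0 min
Wed: 9:35 AM–9:26 PM = 11 h 51 min − 20 min = 11 h 31 min → rounds to 11 h 30 min
Total credited: 19 h 30 min.

19.50 hours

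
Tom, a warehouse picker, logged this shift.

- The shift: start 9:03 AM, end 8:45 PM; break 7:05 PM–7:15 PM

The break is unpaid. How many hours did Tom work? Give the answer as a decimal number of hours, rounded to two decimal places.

11.53 hours

The shift: 9:03 AM–8:45 PM = 11 h 42 min; less 10 min break → 11 h 32 min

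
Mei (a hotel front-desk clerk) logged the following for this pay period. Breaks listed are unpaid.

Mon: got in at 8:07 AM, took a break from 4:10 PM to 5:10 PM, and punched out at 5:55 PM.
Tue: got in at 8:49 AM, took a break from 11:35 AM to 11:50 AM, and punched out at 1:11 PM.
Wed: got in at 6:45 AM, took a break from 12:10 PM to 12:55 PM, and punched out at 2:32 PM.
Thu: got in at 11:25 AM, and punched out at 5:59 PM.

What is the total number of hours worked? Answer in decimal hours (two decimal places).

26.52 hours

Mon: 8:07 AM–5:55 PM = 9 h 48 min; less 60 min break → 8 h 48 min
Tue: 8:49 AM–1:11 PM = 4 h 22 min; less 15 min break → 4 h 7 min
Wed: 6:45 AM–2:32 PM = 7 h 47 min; less 45 min break → 7 h 2 min
Thu: 11:25 AM–5:59 PM = 6 h 34 min
Total: 8 h 48 min + 4 h 7 min + 7 h 2 min + 6 h 34 min = 26 h 31 min.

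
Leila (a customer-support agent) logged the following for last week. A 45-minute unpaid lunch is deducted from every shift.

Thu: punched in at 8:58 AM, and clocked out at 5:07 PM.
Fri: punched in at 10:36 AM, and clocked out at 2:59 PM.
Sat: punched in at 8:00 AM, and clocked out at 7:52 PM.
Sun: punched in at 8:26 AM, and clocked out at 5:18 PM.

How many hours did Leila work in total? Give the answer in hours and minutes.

30 h 16 min

Thu: 8:58 AM–5:07 PM = 8 h 9 min; less 45 min break → 7 h 24 min
Fri: 10:36 AM–2:59 PM = 4 h 23 min; less 45 min break → 3 h 38 min
Sat: 8:00 AM–7:52 PM = 11 h 52 min; less 45 min break → 11 h 7 min
Sun: 8:26 AM–5:18 PM = 8 h 52 min; less 45 min break → 8 h 7 min
Total: 7 h 24 min + 3 h 38 min + 11 h 7 min + 8 h 7 min = 30 h 16 min.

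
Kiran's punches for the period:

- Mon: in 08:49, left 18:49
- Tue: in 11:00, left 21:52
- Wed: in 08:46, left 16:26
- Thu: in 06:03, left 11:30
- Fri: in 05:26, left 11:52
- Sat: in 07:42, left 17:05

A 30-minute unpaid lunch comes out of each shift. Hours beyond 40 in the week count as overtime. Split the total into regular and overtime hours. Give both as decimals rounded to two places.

Regular 40.00 hours, overtime 6.80 hours

Mon: 08:49–18:49 = 10 h 0 min; less 30 min break → 9 h 30 min
Tue: 11:00–21:52 = 10 h 52 min; less 30 min break → 10 h 22 min
Wed: 08:46–16:26 = 7 h 40 min; less 30 min break → 7 h 10 min
Thu: 06:03–11:30 = 5 h 27 min; less 30 min break → 4 h 57 min
Fri: 05:26–11:52 = 6 h 26 min; less 30 min break → 5 h 56 min
Sat: 07:42–17:05 = 9 h 23 min; less 30 min break → 8 h 53 min
Total worked: 46 h 48 min = 46.80 h.
Threshold 40 h → overtime 6 h 48 min, regular 40 h 0 min.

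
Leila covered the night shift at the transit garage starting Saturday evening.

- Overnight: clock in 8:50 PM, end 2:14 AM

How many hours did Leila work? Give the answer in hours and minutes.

Overnight: 8:50 PM → midnight = 3 h 10 min; midnight → 2:14 AM = 2 h 14 min; span 5 h 24 min

5 h 24 min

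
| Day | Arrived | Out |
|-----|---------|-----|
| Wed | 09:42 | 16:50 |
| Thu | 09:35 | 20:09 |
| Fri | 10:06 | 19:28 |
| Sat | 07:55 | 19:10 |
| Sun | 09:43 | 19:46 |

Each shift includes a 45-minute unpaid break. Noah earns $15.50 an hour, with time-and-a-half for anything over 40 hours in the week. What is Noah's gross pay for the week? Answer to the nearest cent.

$727.34

Wed: 09:42–16:50 = 7 h 8 min; less 45 min break → 6 h 23 min
Thu: 09:35–20:09 = 10 h 34 min; less 45 min break → 9 h 49 min
Fri: 10:06–19:28 = 9 h 22 min; less 45 min break → 8 h 37 min
Sat: 07:55–19:10 = 11 h 15 min; less 45 min break → 10 h 30 min
Sun: 09:43–19:46 = 10 h 3 min; less 45 min break → 9 h 18 min
Total worked: 44 h 37 min = 2677 min.
Regular 40 h 0 min = 2400 min at $15.50/h; overtime 4 h 37 min = 277 min at $23.25/h.
Pay = (2400 × $15.50 + 277 × $23.25) ÷ 60 = $727.34.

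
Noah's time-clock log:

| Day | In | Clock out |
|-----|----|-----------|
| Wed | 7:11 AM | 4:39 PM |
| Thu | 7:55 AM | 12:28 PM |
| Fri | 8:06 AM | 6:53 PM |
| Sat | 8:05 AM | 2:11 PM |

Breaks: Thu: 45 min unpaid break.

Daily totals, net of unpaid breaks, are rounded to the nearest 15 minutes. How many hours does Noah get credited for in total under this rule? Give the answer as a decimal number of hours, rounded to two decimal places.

30.00 hours

Wed: 7:11 AM–4:39 PM = 9 h 28 min → rounds to 9 h 30 min
Thu: 7:55 AM–12:28 PM = 4 h 33 min − 45 min = 3 h 48 min → rounds to 3 h 45 min
Fri: 8:06 AM–6:53 PM = 10 h 47 min → rounds to 10 h 45 min
Sat: 8:05 AM–2:11 PM = 6 h 6 min → rounds to 6 h 0 min
Total credited: 30 h 0 min.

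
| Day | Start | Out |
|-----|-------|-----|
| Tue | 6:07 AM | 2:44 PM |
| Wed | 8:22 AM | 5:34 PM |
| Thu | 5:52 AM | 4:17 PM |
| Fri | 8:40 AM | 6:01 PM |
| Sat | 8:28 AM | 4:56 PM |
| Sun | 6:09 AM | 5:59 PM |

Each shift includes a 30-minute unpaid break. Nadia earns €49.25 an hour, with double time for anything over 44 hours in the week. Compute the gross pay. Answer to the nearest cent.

€3239.01

Tue: 6:07 AM–2:44 PM = 8 h 37 min; less 30 min break → 8 h 7 min
Wed: 8:22 AM–5:34 PM = 9 h 12 min; less 30 min break → 8 h 42 min
Thu: 5:52 AM–4:17 PM = 10 h 25 min; less 30 min break → 9 h 55 min
Fri: 8:40 AM–6:01 PM = 9 h 21 min; less 30 min break → 8 h 51 min
Sat: 8:28 AM–4:56 PM = 8 h 28 min; less 30 min break → 7 h 58 min
Sun: 6:09 AM–5:59 PM = 11 h 50 min; less 30 min break → 11 h 20 min
Total worked: 54 h 53 min = 3293 min.
Regular 44 h 0 min = 2640 min at €49.25/h; overtime 10 h 53 min = 653 min at €98.50/h.
Pay = (2640 × €49.25 + 653 × €98.50) ÷ 60 = €3239.01.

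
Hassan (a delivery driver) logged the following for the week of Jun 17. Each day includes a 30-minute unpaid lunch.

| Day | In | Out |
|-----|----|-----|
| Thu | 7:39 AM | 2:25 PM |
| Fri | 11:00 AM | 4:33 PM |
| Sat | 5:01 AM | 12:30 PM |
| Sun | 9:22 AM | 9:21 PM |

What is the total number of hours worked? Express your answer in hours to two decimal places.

Thu: 7:39 AM–2:25 PM = 6 h 46 min; less 30 min break → 6 h 16 min
Fri: 11:00 AM–4:33 PM = 5 h 33 min; less 30 min break → 5 h 3 min
Sat: 5:01 AM–12:30 PM = 7 h 29 min; less 30 min break → 6 h 59 min
Sun: 9:22 AM–9:21 PM = 11 h 59 min; less 30 min break → 11 h 29 min
Total: 6 h 16 min + 5 h 3 min + 6 h 59 min + 11 h 29 min = 29 h 47 min.

29.78 hours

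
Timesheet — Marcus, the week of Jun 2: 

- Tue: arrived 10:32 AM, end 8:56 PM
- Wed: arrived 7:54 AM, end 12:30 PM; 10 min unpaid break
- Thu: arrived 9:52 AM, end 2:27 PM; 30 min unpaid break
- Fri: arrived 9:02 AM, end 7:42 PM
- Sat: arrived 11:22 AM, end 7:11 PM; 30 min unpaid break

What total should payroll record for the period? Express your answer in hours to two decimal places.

36.90 hours

Tue: 10:32 AM–8:56 PM = 10 h 24 min
Wed: 7:54 AM–12:30 PM = 4 h 36 min; less 10 min break → 4 h 26 min
Thu: 9:52 AM–2:27 PM = 4 h 35 min; less 30 min break → 4 h 5 min
Fri: 9:02 AM–7:42 PM = 10 h 40 min
Sat: 11:22 AM–7:11 PM = 7 h 49 min; less 30 min break → 7 h 19 min
Total: 10 h 24 min + 4 h 26 min + 4 h 5 min + 10 h 40 min + 7 h 19 min = 36 h 54 min.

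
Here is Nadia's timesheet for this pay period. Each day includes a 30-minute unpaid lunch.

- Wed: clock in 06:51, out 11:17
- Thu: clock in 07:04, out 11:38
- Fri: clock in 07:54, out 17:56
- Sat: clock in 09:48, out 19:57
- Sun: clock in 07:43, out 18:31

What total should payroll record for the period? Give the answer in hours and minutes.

Wed: 06:51–11:17 = 4 h 26 min; less 30 min break → 3 h 56 min
Thu: 07:04–11:38 = 4 h 34 min; less 30 min break → 4 h 4 min
Fri: 07:54–17:56 = 10 h 2 min; less 30 min break → 9 h 32 min
Sat: 09:48–19:57 = 10 h 9 min; less 30 min break → 9 h 39 min
Sun: 07:43–18:31 = 10 h 48 min; less 30 min break → 10 h 18 min
Total: 3 h 56 min + 4 h 4 min + 9 h 32 min + 9 h 39 min + 10 h 18 min = 37 h 29 min.

37 h 29 min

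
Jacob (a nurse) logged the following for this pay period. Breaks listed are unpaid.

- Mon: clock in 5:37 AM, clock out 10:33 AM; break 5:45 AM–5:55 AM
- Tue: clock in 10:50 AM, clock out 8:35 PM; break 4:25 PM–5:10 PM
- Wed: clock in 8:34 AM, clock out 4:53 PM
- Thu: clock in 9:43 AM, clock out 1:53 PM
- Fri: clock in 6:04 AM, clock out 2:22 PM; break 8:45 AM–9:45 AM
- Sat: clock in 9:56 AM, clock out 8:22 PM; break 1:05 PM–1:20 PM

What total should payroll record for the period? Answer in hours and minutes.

43 h 44 min

Mon: 5:37 AM–10:33 AM = 4 h 56 min; less 10 min break → 4 h 46 min
Tue: 10:50 AM–8:35 PM = 9 h 45 min; less 45 min break → 9 h 0 min
Wed: 8:34 AM–4:53 PM = 8 h 19 min
Thu: 9:43 AM–1:53 PM = 4 h 10 min
Fri: 6:04 AM–2:22 PM = 8 h 18 min; less 60 min break → 7 h 18 min
Sat: 9:56 AM–8:22 PM = 10 h 26 min; less 15 min break → 10 h 11 min
Total: 4 h 46 min + 9 h 0 min + 8 h 19 min + 4 h 10 min + 7 h 18 min + 10 h 11 min = 43 h 44 min.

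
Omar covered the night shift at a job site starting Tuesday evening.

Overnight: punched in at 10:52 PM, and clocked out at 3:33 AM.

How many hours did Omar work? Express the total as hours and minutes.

Overnight: 10:52 PM → midnight = 1 h 8 min; midnight → 3:33 AM = 3 h 33 min; span 4 h 41 min

4 h 41 min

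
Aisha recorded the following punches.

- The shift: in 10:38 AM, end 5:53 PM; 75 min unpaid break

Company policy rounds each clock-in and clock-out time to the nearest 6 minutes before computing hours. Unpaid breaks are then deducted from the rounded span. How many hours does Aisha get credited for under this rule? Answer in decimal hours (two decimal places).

6.05 hours

The shift: in 10:38 AM→10:36 AM, out 5:53 PM→5:54 PM; 7 h 18 min − 75 min = 6 h 3 min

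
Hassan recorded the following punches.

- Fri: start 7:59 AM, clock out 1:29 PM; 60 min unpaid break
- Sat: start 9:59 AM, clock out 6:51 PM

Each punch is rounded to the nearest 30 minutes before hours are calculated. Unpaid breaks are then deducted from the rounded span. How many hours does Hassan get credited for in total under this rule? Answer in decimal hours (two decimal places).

Fri: in 7:59 AM→8:00 AM, out 1:29 PM→1:30 PM; 5 h 30 min − 60 min = 4 h 30 min
Sat: in 9:59 AM→10:00 AM, out 6:51 PM→7:00 PM; 9 h 0 min
Total credited: 13 h 30 min.

13.50 hours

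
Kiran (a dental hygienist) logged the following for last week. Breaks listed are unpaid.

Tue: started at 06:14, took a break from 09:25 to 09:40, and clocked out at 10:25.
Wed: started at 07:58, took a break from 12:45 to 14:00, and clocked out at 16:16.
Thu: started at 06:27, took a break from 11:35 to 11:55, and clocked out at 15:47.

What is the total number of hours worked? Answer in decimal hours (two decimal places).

Tue: 06:14–10:25 = 4 h 11 min; less 15 min break → 3 h 56 min
Wed: 07:58–16:16 = 8 h 18 min; less 75 min break → 7 h 3 min
Thu: 06:27–15:47 = 9 h 20 min; less 20 min break → 9 h 0 min
Total: 3 h 56 min + 7 h 3 min + 9 h 0 min = 19 h 59 min.

19.98 hours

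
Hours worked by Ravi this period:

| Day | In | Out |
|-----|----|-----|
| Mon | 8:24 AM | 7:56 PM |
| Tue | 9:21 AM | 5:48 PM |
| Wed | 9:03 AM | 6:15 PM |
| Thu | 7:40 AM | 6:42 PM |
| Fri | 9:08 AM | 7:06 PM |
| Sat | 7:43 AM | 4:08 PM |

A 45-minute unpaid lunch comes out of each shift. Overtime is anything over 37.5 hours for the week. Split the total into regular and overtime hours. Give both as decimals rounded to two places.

Regular 37.50 hours, overtime 16.60 hours

Mon: 8:24 AM–7:56 PM = 11 h 32 min; less 45 min break → 10 h 47 min
Tue: 9:21 AM–5:48 PM = 8 h 27 min; less 45 min break → 7 h 42 min
Wed: 9:03 AM–6:15 PM = 9 h 12 min; less 45 min break → 8 h 27 min
Thu: 7:40 AM–6:42 PM = 11 h 2 min; less 45 min break → 10 h 17 min
Fri: 9:08 AM–7:06 PM = 9 h 58 min; less 45 min break → 9 h 13 min
Sat: 7:43 AM–4:08 PM = 8 h 25 min; less 45 min break → 7 h 40 min
Total worked: 54 h 6 min = 54.10 h.
Threshold 37.5 h → overtime 16 h 36 min, regular 37 h 30 min.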